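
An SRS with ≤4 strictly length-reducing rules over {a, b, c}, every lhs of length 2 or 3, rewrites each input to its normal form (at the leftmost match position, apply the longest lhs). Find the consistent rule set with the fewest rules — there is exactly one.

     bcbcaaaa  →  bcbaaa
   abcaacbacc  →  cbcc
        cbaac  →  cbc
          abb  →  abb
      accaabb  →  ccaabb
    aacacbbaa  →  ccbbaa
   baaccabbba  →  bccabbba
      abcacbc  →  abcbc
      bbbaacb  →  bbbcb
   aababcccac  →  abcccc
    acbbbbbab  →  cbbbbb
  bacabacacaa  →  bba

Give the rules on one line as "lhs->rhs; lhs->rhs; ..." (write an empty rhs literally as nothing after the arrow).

  | bcbcaaaa => bcbaaa
  | abcaacbacc => abacbacc => cbacc => cbcc
  | cbaac => cbac => cbc
  | abb

aba->; ac->c; bab->b; bca->b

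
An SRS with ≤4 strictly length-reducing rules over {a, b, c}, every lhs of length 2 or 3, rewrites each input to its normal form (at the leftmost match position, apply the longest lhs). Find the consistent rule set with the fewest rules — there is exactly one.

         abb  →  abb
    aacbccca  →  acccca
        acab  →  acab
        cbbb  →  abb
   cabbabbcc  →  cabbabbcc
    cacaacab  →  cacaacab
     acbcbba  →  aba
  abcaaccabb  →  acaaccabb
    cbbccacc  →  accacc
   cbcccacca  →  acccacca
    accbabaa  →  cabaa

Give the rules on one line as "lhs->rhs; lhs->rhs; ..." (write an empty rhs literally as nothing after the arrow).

abc->ac; acb->c; cb->a; ccb->cb

  | abb
  | aacbccca => acccca
  | acab
  | cbbb => abb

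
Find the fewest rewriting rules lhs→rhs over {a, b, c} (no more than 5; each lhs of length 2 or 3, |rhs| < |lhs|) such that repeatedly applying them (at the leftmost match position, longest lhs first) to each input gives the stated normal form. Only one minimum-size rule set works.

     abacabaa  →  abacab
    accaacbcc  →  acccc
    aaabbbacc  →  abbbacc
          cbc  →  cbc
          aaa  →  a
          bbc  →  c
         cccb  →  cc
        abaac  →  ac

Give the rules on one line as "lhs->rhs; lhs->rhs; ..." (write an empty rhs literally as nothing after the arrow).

aa->; abc->ac; bbc->c; ccb->c

  | abacabaa => abacab
  | accaacbcc => acccbcc => acccc
  | aaabbbacc => abbbacc
  | cbc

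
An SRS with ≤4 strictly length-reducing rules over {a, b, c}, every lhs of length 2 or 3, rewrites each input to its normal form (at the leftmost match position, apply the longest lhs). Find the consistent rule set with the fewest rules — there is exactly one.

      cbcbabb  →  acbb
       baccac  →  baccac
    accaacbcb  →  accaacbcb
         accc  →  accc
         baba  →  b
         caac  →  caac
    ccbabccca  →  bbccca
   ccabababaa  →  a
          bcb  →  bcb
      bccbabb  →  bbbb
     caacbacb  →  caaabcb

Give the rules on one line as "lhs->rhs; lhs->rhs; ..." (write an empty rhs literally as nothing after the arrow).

aba->; abb->ac; cab->b; cba->ab

  | cbcbabb => cbabbb => abbbb => acbb
  | baccac
  | accaacbcb
  | accc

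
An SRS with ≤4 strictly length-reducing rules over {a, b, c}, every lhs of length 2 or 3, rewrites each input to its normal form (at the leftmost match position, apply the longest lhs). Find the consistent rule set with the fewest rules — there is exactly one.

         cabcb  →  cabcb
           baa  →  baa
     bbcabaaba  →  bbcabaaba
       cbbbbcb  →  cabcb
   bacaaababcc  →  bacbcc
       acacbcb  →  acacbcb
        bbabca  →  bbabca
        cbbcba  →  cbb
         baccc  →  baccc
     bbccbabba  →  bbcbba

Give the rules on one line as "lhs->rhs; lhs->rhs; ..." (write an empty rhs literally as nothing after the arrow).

  | cabcb
  | baa
  | bbcabaaba
  | cbbbbcb => cabcb

aaa->c; bbb->a; cba->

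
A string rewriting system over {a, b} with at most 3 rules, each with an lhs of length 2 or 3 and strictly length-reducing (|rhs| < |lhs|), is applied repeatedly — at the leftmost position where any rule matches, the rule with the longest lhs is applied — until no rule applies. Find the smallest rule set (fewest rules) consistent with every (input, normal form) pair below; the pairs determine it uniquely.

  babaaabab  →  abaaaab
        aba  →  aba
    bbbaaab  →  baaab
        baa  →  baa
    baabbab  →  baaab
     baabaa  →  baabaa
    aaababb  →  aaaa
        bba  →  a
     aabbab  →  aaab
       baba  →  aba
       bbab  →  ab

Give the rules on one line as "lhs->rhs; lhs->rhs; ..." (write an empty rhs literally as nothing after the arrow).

bab->ab; bb->

  | babaaabab => abaaabab => abaaaab
  | aba
  | bbbaaab => baaab
  | baa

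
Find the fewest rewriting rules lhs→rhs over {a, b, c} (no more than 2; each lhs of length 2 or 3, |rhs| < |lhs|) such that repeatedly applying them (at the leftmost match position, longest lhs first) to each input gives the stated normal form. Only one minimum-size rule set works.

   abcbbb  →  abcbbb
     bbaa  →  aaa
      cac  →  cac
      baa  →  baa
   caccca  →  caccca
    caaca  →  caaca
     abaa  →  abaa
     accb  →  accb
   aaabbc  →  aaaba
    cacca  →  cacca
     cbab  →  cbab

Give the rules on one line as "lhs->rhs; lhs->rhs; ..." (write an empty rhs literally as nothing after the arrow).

bba->aa; bbc->ba

  | abcbbb
  | bbaa => aaa
  | cac
  | baa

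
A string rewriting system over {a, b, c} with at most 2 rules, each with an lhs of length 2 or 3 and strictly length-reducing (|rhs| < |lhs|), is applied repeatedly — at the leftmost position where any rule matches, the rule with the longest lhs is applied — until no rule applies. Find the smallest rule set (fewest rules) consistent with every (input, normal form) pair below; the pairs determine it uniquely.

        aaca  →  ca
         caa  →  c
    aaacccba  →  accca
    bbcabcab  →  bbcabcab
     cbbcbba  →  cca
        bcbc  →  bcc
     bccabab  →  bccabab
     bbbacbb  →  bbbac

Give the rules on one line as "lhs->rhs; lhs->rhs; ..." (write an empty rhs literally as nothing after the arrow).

  | aaca => ca
  | caa => c
  | aaacccba => acccba => accca
  | bbcabcab

aa->; cb->c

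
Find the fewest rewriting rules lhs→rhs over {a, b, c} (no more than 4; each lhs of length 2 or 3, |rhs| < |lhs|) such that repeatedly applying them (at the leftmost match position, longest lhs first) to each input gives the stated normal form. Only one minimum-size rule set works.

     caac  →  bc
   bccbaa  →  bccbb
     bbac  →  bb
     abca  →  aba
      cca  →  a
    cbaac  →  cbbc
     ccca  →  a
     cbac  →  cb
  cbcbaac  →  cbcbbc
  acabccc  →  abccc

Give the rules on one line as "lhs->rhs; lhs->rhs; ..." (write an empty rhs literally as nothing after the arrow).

aa->b; ac->; ca->a

  | caac => aac => bc
  | bccbaa => bccbb
  | bbac => bb
  | abca => aba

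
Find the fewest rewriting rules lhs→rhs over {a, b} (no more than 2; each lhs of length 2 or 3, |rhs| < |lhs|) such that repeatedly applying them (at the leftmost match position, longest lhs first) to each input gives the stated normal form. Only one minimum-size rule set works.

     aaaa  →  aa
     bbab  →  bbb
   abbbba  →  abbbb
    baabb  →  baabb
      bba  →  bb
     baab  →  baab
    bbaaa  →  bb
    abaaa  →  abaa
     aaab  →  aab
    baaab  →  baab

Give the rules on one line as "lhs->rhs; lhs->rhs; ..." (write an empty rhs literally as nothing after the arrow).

aaa->aa; bba->bb

  | aaaa => aaa => aa
  | bbab => bbb
  | abbbba => abbbb
  | baabb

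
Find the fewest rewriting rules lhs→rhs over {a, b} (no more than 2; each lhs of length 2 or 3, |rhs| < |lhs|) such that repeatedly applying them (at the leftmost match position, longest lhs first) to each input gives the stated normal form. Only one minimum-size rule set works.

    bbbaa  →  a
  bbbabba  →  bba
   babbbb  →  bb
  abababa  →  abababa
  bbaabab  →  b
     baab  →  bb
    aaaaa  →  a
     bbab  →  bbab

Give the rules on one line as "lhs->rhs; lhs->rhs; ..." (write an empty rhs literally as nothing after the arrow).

  | bbbaa => aaa => a
  | bbbabba => aabba => bba
  | babbbb => baab => bb
  | abababa

aa->; bbb->a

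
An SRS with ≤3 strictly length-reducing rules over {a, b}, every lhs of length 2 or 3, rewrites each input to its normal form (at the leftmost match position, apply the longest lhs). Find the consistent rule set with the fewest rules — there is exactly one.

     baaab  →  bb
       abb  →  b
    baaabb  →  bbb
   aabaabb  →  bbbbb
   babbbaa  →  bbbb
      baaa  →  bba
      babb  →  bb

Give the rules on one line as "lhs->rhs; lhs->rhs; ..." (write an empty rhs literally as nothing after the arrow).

  | baaab => bbab => bb
  | abb => b
  | baaabb => bbabb => bbb
  | aabaabb => bbaabb => bbbbb

aa->b; ab->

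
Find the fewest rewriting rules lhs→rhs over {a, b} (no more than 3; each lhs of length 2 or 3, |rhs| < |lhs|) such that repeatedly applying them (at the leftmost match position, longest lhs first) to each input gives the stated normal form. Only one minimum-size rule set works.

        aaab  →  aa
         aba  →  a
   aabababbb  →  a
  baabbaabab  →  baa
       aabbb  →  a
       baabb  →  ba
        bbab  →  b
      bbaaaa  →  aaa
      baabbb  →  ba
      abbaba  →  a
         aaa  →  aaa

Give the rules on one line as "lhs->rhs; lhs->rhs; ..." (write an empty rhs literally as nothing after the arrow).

  | aaab => aa
  | aba => a
  | aabababbb => aababbb => aabbb => aabb => aab => a
  | baabbaabab => baabaabab => baaabab => baaab => baa

ab->; abb->ab; bba->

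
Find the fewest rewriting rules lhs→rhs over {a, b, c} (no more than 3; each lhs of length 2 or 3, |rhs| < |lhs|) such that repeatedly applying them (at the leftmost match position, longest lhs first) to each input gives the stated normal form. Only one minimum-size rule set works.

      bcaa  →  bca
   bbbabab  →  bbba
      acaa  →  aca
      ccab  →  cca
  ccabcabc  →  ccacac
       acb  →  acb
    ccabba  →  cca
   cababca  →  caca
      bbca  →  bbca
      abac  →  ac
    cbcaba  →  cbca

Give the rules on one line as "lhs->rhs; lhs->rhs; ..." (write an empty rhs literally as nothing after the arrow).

  | bcaa => bca
  | bbbabab => bbbaab => bbbab => bbba
  | acaa => aca
  | ccab => cca

aa->a; ab->a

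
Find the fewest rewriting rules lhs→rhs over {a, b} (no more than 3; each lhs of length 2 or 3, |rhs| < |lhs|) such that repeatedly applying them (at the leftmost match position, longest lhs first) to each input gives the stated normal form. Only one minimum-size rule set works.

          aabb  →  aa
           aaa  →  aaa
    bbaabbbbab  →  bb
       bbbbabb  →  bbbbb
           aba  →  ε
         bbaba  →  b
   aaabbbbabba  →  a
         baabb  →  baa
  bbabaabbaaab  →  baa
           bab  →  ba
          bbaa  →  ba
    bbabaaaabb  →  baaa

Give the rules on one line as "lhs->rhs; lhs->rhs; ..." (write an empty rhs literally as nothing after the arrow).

ab->a; aba->; bba->b

  | aabb => aab => aa
  | aaa
  | bbaabbbbab => babbbbab => babbbab => babbab => babab => bb
  | bbbbabb => bbbbb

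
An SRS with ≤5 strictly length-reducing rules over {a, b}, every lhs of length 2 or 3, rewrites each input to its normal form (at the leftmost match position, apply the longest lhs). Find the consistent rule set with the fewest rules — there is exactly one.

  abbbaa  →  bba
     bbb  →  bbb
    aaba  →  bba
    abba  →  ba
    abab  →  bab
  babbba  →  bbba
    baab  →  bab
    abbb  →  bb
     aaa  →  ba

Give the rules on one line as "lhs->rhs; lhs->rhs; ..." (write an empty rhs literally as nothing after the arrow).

aa->b; aba->ba; abb->b; baa->ba

  | abbbaa => bbaa => bba
  | bbb
  | aaba => bba
  | abba => ba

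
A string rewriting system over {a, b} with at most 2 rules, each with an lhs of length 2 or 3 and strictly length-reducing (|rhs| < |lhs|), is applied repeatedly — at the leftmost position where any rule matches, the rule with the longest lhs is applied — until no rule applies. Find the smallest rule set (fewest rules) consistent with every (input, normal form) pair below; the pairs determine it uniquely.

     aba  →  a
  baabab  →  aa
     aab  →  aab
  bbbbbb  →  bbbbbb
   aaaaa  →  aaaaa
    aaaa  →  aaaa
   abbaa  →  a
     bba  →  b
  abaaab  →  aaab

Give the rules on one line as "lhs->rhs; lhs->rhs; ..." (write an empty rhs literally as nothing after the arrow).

ba->; bab->a

  | aba => a
  | baabab => abab => aa
  | aab
  | bbbbbb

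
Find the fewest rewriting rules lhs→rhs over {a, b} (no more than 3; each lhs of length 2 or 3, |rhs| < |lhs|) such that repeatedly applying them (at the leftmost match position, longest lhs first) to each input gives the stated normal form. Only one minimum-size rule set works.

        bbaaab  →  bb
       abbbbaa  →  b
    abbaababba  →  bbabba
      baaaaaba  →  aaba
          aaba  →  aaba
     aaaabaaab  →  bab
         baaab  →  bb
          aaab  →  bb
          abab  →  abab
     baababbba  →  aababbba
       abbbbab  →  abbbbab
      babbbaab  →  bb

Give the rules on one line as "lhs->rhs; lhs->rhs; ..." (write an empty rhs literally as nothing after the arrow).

  | bbaaab => baaab => aaab => bb
  | abbbbaa => abbbaa => abbaa => abaa => aaa => b
  | abbaababba => abaababba => aaababba => bbabba
  | baaaaaba => aaaaaba => baaba => aaba

aaa->b; baa->aa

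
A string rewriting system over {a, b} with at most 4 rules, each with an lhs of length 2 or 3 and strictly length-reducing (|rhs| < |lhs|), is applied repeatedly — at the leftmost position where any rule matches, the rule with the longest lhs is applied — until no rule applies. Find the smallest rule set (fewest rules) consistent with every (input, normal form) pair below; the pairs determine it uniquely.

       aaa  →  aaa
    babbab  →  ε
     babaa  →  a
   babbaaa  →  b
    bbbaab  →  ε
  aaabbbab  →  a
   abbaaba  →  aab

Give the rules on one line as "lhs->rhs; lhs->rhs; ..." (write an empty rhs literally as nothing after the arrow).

abb->; ba->b; bb->; bba->

  | aaa
  | babbab => bbbab => bab => bb => ε
  | babaa => bbaa => a
  | babbaaa => bbbaaa => baaa => baa => ba => b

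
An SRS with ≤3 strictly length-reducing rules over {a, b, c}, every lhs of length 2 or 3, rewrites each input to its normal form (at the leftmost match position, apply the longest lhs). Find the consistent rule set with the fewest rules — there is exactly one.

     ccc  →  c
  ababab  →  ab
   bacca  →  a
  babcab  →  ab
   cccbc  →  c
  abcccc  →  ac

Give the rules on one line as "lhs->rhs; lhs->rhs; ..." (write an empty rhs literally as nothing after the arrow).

  | ccc => c
  | ababab => abab => ab
  | bacca => cca => a
  | babcab => bcab => ab

ba->; bc->; cc->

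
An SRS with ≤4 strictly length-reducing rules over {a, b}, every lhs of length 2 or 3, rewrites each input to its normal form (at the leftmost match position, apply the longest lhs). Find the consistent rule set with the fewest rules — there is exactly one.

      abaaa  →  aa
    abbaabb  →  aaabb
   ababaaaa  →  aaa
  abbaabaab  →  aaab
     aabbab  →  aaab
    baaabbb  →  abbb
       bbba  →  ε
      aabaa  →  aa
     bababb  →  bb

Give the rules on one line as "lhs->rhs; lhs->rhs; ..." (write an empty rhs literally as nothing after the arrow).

ba->; baa->; bba->a

  | abaaa => aa
  | abbaabb => aaabb
  | ababaaaa => abaaaa => aaa
  | abbaabaab => aaabaab => aaab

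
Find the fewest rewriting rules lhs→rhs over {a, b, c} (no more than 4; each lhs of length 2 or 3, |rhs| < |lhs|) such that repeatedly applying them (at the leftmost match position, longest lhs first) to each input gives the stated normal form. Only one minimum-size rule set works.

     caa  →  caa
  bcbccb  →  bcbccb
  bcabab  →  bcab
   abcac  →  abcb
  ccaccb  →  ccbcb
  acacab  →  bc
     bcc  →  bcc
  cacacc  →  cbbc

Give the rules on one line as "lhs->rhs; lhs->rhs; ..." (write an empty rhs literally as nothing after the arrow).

aba->a; ac->b; bab->c

  | caa
  | bcbccb
  | bcabab => bcab
  | abcac => abcb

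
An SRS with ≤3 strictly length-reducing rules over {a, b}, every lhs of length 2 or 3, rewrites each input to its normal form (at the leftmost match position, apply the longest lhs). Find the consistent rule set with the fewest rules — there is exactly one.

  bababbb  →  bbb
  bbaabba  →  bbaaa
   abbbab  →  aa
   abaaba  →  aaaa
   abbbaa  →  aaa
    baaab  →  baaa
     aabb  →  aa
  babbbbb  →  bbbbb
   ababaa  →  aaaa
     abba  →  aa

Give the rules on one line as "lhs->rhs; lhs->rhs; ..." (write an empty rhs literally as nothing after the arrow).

ab->a; bab->b

  | bababbb => babbb => bbb
  | bbaabba => bbaaba => bbaaa
  | abbbab => abbab => abab => aab => aa
  | abaaba => aaaba => aaaa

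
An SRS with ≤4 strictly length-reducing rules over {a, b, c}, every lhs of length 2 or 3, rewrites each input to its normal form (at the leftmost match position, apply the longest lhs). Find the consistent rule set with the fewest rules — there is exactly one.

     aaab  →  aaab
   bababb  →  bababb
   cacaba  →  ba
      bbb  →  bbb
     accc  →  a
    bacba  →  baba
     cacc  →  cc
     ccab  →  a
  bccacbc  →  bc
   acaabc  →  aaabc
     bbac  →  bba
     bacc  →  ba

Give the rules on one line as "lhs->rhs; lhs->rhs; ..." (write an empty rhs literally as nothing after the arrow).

ac->a; ca->; cb->a

  | aaab
  | bababb
  | cacaba => caba => ba
  | bbb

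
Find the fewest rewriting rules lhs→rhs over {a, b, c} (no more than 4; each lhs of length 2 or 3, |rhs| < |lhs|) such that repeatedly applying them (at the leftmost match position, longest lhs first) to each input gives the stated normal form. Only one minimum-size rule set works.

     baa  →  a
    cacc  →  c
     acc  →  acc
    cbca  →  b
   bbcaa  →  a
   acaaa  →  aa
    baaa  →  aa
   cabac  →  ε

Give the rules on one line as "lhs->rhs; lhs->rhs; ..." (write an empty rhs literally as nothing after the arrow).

  | baa => a
  | cacc => bcc => c
  | acc
  | cbca => ca => b

ba->; bc->; ca->b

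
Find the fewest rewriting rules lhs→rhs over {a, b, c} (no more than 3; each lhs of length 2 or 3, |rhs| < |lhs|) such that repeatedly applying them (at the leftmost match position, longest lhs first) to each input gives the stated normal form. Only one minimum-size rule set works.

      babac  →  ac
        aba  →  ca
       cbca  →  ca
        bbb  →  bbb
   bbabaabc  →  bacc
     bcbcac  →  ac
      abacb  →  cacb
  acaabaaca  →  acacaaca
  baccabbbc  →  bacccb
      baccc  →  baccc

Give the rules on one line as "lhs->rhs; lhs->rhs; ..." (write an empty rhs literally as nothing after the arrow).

ab->c; bc->

  | babac => bcac => ac
  | aba => ca
  | cbca => ca
  | bbb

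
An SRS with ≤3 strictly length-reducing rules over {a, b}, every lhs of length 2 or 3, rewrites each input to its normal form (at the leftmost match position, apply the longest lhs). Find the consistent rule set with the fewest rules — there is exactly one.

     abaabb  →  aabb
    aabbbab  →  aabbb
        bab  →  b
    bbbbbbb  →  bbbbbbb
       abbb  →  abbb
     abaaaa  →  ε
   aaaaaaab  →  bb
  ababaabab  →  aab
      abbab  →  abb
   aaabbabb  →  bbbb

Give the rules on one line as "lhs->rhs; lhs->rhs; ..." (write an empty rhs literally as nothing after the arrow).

  | abaabb => aabb
  | aabbbab => aabbb
  | bab => b
  | bbbbbbb

aaa->b; ba->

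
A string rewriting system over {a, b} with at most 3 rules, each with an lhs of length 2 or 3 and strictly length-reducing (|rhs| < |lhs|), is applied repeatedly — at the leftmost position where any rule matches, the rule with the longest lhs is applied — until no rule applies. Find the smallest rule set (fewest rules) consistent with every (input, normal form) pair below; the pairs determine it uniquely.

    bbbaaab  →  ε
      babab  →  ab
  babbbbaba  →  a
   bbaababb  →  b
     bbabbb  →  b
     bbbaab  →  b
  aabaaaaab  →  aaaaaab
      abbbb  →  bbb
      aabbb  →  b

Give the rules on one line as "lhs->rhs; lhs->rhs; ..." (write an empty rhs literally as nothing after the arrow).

  | bbbaaab => bbaab => bab => ba => ε
  | babab => baab => ab
  | babbbbaba => babbbaba => babbaba => bababa => baaba => aba => a
  | bbaababb => bababb => baabb => abb => b

abb->b; ba->; bab->ba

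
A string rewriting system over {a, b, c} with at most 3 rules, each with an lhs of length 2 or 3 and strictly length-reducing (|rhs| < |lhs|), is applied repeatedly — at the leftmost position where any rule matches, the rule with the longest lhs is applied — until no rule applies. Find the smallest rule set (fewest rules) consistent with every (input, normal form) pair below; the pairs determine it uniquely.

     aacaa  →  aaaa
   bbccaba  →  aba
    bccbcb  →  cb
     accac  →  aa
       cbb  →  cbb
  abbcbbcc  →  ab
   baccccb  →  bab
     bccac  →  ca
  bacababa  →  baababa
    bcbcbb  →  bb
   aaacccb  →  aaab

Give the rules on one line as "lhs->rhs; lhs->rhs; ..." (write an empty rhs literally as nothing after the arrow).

ac->a; bc->

  | aacaa => aaaa
  | bbccaba => bcaba => aba
  | bccbcb => cbcb => cb
  | accac => acac => aac => aa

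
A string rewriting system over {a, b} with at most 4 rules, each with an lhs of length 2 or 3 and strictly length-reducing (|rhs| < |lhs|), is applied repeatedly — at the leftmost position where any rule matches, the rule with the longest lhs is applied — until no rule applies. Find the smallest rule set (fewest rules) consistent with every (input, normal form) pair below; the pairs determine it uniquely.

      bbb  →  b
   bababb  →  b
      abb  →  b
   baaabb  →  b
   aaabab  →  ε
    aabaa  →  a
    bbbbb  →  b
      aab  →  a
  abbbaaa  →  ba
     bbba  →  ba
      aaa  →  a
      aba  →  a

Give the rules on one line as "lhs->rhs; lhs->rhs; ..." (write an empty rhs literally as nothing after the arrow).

  | bbb => bb => b
  | bababb => babb => bb => b
  | abb => b
  | baaabb => babb => bb => b

aaa->a; ab->; bb->b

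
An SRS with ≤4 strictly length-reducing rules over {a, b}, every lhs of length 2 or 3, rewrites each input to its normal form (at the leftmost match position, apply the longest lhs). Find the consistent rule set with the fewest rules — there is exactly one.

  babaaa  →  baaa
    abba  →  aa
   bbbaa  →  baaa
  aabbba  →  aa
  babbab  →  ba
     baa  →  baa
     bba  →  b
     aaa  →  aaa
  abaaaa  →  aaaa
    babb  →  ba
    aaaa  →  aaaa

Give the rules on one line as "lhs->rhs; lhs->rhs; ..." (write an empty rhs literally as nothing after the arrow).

  | babaaa => baaa
  | abba => aa
  | bbbaa => baaa
  | aabbba => aaba => aa

ab->; abb->a; bba->b; bbb->ba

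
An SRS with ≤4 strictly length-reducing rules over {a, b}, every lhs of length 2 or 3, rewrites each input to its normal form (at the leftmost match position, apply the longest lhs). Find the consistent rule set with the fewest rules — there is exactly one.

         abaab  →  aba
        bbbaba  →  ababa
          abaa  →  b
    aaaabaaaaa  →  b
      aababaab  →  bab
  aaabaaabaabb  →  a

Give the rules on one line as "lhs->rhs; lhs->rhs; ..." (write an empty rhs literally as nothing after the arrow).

  | abaab => aba
  | bbbaba => ababa
  | abaa => abb => aa => b
  | aaaabaaaaa => baabaaaaa => baaaaaa => bbaaaa => aaaaa => baaa => bba => aa => b

aa->b; aab->a; bb->a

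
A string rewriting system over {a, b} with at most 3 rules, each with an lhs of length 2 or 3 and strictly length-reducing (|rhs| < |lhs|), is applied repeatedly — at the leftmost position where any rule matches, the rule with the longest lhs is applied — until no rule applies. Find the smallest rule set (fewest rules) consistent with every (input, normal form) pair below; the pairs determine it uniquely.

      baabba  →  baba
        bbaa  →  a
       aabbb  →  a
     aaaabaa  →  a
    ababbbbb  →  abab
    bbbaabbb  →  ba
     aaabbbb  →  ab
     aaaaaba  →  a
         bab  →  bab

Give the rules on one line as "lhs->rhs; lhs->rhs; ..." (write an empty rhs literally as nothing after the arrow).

  | baabba => baba
  | bbaa => aa => a
  | aabbb => abb => a
  | aaaabaa => aaabaa => aabaa => aaa => aa => a

aa->a; aab->a; bb->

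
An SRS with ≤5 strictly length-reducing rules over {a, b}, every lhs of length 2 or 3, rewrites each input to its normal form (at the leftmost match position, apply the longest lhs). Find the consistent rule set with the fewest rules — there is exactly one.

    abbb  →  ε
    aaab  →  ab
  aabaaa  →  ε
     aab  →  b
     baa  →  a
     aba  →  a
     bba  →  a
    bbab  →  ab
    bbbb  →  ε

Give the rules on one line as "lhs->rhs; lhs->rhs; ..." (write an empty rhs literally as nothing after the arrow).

  | abbb => bb => ε
  | aaab => ab
  | aabaaa => baaa => aa => ε
  | aab => b

aa->; abb->b; ba->; bb->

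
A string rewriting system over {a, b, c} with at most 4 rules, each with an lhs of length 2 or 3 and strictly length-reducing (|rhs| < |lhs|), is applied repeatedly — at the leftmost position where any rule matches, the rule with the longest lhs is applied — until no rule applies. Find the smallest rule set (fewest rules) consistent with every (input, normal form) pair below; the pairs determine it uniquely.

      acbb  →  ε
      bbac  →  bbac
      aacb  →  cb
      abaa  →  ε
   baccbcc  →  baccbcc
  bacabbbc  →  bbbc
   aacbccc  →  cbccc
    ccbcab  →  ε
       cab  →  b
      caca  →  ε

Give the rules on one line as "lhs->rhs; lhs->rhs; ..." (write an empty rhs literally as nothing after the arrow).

  | acbb => aa => ε
  | bbac
  | aacb => cb
  | abaa => aa => ε

aa->; ab->; ca->; cbb->a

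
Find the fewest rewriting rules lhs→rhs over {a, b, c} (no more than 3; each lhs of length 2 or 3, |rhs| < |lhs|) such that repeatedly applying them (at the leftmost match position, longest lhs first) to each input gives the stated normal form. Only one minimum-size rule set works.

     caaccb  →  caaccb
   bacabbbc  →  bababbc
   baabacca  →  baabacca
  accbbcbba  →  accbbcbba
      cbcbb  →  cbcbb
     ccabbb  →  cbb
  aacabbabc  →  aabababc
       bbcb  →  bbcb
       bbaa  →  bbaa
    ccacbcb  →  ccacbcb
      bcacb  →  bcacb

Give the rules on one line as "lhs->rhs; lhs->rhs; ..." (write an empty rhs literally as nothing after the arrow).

cab->ba; cba->c

  | caaccb
  | bacabbbc => bababbc
  | baabacca
  | accbbcbba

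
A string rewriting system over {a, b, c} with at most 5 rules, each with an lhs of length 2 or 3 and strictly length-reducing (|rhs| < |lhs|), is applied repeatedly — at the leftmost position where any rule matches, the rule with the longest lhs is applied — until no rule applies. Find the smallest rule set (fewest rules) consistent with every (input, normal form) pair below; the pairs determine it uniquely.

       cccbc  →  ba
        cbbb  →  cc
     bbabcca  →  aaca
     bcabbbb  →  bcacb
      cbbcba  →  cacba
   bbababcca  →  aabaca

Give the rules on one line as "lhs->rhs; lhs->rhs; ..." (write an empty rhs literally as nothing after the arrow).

abc->a; bb->a; bbb->c; ccc->ba

  | cccbc => babc => ba
  | cbbb => cc
  | bbabcca => aabcca => aaca
  | bcabbbb => bcacb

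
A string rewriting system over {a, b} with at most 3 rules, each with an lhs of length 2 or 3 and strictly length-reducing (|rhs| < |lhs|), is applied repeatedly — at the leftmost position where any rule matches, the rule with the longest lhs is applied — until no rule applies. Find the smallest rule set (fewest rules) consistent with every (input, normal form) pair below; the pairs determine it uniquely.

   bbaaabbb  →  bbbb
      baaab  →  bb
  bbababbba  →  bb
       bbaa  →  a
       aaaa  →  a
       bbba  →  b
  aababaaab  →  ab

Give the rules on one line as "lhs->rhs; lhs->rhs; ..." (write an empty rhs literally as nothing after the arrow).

aa->b; ba->; bba->ab

  | bbaaabbb => abaabbb => aabbb => bbbb
  | baaab => aab => bb
  | bbababbba => abbabbba => aabbbba => bbbbba => bbbab => babb => bb
  | bbaa => aba => a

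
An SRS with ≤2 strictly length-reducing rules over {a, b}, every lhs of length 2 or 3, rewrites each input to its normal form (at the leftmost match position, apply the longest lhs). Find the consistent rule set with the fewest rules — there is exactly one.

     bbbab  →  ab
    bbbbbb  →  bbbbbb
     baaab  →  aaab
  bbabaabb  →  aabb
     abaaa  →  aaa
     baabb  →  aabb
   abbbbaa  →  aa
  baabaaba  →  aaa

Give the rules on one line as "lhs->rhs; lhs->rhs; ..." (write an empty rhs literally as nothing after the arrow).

  | bbbab => bbab => bab => ab
  | bbbbbb
  | baaab => aaab
  | bbabaabb => babaabb => abaabb => aabb

aba->a; ba->a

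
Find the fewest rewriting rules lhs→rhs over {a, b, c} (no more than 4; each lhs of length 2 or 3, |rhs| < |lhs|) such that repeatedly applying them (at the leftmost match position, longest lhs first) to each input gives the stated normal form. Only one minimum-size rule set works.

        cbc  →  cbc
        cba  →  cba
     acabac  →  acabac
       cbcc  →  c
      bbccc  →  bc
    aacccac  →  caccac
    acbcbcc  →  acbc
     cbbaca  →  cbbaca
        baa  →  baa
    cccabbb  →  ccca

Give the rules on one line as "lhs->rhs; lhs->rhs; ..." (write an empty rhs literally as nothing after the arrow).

  | cbc
  | cba
  | acabac
  | cbcc => c

aac->ca; bbb->; bcc->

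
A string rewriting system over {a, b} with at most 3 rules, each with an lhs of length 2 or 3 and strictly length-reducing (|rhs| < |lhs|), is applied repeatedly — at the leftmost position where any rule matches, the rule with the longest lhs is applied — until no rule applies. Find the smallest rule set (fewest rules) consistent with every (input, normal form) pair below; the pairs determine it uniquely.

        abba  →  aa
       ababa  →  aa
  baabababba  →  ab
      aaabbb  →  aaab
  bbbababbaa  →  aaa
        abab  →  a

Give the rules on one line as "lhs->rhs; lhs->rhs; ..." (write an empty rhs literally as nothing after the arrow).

  | abba => aa
  | ababa => abba => aa
  | baabababba => babababba => bbababba => ababba => abbba => aba => ab
  | aaabbb => aaab

ba->b; bb->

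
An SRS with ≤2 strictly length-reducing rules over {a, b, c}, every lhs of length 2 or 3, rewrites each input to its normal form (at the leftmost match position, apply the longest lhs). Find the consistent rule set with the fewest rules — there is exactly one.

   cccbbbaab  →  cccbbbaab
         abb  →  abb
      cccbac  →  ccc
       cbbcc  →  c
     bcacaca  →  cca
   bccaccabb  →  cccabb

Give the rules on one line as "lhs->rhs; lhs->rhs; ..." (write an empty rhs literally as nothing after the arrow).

ac->c; bc->

  | cccbbbaab
  | abb
  | cccbac => cccbc => ccc
  | cbbcc => cbc => c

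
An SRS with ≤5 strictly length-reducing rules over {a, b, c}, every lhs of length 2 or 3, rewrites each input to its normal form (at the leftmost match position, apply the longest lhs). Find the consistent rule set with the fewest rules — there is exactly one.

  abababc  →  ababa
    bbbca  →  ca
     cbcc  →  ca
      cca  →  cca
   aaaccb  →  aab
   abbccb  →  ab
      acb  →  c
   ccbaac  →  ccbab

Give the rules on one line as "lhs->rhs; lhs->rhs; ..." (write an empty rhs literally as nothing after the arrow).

  | abababc => ababa
  | bbbca => cbca => ca
  | cbcc => ca
  | cca

ac->b; bb->c; bc->; bcc->a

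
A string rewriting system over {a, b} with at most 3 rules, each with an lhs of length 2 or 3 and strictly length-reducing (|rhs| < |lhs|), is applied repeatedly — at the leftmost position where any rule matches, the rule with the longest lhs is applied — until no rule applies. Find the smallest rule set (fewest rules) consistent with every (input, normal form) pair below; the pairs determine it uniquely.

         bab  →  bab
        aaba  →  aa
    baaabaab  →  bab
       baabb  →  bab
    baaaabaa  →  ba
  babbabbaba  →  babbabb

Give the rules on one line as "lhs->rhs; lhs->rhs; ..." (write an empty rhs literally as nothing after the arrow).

aaa->a; aab->a; aba->

  | bab
  | aaba => aa
  | baaabaab => babaab => bab
  | baabb => bab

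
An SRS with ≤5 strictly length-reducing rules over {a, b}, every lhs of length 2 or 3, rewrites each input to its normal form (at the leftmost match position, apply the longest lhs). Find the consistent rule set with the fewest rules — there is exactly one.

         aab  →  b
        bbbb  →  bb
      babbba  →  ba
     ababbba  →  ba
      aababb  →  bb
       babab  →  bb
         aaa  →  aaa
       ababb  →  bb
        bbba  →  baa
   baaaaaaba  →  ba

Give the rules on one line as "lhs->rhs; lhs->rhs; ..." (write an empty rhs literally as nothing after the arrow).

ab->b; abb->ab; bba->ba; bbb->ba

  | aab => ab => b
  | bbbb => bab => bb
  | babbba => babba => baba => bba => ba
  | ababbba => babbba => babba => baba => bba => ba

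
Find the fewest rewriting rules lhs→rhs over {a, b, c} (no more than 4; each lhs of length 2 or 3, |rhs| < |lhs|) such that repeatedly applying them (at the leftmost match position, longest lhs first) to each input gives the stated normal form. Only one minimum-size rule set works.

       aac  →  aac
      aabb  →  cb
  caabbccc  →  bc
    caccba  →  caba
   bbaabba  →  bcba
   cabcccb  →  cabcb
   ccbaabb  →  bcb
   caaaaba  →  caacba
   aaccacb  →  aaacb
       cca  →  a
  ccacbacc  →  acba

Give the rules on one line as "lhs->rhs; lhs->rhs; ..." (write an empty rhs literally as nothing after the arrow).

  | aac
  | aabb => cbb => cb
  | caabbccc => ccbbccc => bbccc => bccc => bc
  | caccba => caba

aab->cb; bb->b; cc->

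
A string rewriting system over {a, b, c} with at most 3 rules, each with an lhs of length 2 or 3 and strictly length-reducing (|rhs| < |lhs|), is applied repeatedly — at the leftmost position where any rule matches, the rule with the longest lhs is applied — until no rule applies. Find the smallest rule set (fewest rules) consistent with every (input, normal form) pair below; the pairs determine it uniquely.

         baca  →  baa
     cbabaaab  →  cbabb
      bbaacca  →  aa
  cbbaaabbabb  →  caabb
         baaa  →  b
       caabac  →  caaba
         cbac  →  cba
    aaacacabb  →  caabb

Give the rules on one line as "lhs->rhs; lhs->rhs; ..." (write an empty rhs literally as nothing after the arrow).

  | baca => baa
  | cbabaaab => cbabb
  | bbaacca => acca => aca => aa
  | cbbaaabbabb => caabbabb => caabb

aaa->; ac->a; bba->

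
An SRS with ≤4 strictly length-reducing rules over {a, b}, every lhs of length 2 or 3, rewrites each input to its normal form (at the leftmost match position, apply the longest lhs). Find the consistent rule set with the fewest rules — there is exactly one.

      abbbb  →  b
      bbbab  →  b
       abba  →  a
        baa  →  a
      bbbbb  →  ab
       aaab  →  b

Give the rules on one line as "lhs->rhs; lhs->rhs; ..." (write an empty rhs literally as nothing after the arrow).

aa->b; ba->; bb->b; bbb->a

  | abbbb => aab => bb => b
  | bbbab => aab => bb => b
  | abba => aba => a
  | baa => a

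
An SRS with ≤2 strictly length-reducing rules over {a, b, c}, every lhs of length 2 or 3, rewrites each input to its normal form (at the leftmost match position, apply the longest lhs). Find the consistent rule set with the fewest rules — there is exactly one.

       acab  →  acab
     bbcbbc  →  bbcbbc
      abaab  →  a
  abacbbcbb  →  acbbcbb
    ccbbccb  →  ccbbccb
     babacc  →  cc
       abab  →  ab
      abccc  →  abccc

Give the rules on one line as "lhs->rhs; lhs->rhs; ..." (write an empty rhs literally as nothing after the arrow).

  | acab
  | bbcbbc
  | abaab => aab => a
  | abacbbcbb => acbbcbb

aab->a; ba->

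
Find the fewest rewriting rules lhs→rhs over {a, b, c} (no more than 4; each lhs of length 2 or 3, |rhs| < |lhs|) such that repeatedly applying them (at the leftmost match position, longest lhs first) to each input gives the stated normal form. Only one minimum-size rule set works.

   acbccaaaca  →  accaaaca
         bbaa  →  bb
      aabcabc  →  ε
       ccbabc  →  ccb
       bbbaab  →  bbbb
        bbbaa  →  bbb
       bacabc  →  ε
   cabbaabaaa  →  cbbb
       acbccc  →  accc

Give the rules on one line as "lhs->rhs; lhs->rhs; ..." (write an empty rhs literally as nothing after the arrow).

  | acbccaaaca => accaaaca
  | bbaa => bba => bb
  | aabcabc => abcabc => bcabc => abc => bc => ε
  | ccbabc => ccbbc => ccb

ab->b; ba->b; bc->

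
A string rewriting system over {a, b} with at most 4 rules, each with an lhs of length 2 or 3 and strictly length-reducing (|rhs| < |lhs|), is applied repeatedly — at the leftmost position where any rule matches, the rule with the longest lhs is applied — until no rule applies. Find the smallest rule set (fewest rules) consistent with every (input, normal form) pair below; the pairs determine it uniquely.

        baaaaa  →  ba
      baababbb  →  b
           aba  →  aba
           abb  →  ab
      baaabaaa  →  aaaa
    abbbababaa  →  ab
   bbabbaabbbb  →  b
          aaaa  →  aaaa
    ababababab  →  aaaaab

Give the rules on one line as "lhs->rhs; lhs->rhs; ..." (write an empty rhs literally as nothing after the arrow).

baa->b; bab->a; bb->b; bba->bb

  | baaaaa => baaa => ba
  | baababbb => bbabbb => bbbbb => bbbb => bbb => bb => b
  | aba
  | abb => ab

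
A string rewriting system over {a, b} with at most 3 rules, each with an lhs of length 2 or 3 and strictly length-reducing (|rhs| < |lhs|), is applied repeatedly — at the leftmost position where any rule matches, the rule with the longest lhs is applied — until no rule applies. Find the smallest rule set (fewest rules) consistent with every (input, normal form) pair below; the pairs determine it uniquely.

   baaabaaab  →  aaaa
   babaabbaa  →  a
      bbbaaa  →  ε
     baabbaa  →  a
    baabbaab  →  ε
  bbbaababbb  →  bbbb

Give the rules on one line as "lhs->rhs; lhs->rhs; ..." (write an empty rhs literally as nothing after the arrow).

  | baaabaaab => aabaaab => aaaaab => aaaa
  | babaabbaa => baabbaa => abbaa => baa => a
  | bbbaaa => bbaa => ba => ε
  | baabbaa => abbaa => baa => a

ab->; aba->aa; ba->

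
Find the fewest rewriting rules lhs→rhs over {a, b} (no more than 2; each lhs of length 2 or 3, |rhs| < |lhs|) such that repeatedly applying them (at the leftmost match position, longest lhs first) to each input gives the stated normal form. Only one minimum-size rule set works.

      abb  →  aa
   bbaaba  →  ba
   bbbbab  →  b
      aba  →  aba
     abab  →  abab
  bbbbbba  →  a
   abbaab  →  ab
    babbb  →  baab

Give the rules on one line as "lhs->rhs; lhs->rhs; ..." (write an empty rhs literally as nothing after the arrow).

aaa->; bb->a

  | abb => aa
  | bbaaba => aaaba => ba
  | bbbbab => abbab => aaab => b
  | aba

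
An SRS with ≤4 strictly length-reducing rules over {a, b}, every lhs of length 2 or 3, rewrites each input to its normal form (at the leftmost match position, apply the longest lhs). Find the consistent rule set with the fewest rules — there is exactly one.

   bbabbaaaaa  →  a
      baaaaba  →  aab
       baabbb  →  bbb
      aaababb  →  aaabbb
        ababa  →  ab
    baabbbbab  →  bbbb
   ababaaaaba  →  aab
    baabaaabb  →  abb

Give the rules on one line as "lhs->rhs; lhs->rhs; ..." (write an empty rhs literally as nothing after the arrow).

ba->b; baa->; bba->b

  | bbabbaaaaa => bbbaaaaa => bbaaaa => baaa => a
  | baaaaba => aaba => aab
  | baabbb => bbb
  | aaababb => aaabbb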